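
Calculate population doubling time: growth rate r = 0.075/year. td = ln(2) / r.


td = ln(2) / 0.075 = 0.693147 / 0.075 = 9.24196 ≈ 9.2 years

9.2 years


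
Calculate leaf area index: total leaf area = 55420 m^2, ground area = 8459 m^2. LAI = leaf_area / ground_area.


LAI = 55420 / 8459 = 6.5516 ≈ 6.55

6.55


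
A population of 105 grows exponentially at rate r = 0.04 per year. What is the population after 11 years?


r*t = 0.04 * 11 = 0.44
exp(0.44) = 1.55271
N = 105 * 1.55271 = 163.035 ≈ 163

163


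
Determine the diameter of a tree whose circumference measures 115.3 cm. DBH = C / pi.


DBH = C / pi = 115.3 / 3.141593 = 36.7011 ≈ 36.70 cm

36.70 cm


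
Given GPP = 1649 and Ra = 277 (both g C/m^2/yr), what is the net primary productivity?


NPP = GPP - Ra = 1649 - 277 = 1372 g C/m^2/yr

1372 g C/m^2/yr


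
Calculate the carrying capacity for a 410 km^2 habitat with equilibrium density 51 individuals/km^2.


K = 51 * 410 = 20910 individuals

20910 individuals


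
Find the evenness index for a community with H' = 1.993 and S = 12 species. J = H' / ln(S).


ln(12) = 2.48491
J = H' / ln(S) = 1.993 / 2.48491 = 0.802041 ≈ 0.8020

0.8020


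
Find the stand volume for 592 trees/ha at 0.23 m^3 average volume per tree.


V_stand = 592 * 0.23 = 136.16 ≈ 136.2 m^3/ha

136.2 m^3/ha


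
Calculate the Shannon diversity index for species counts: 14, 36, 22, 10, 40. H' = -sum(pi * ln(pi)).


Total N = 14 + 36 + 22 + 10 + 40 = 122
Per-species terms:
  p = 14/122 = 0.114754; ln(p) = -2.164965; p*ln(p) = 0.114754 * (-2.164965) = -0.248438
  p = 36/122 = 0.295082; ln(p) = -1.220502; p*ln(p) = 0.295082 * (-1.220502) = -0.360148
  p = 22/122 = 0.180328; ln(p) = -1.712978; p*ln(p) = 0.180328 * (-1.712978) = -0.308898
  p = 10/122 = 0.081967; ln(p) = -2.501439; p*ln(p) = 0.081967 * (-2.501439) = -0.205035
  p = 40/122 = 0.327869; ln(p) = -1.115141; p*ln(p) = 0.327869 * (-1.115141) = -0.365620
sum(p*ln(p)) = (-0.248438) + (-0.360148) + (-0.308898) + (-0.205035) + (-0.365620) = -1.488139
H' = -(-1.488139) = 1.488139 ≈ 1.4881

1.4881


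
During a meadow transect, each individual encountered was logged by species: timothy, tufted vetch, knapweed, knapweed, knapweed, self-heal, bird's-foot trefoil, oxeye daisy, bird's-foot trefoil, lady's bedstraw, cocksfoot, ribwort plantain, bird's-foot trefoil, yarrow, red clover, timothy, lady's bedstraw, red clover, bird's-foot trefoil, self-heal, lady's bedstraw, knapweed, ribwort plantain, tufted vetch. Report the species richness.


Total individuals logged = 24
Distinct species (count of individuals): timothy (2), tufted vetch (2), knapweed (4), self-heal (2), bird's-foot trefoil (4), oxeye daisy (1), lady's bedstraw (3), cocksfoot (1), ribwort plantain (2), yarrow (1), red clover (2)
Species richness = number of distinct species = 11

11


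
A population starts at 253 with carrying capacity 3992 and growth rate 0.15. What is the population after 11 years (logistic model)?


(K - N0)/N0 = (3992 - 253)/253 = 3739/253 = 14.7787
r*t = 0.15 * 11 = 1.65; exp(-1.65) = 0.192050
14.7787 * 0.192050 = 2.83825
1 + 2.83825 = 3.83825
N = 3992 / 3.83825 = 1040.06 ≈ 1040

1040


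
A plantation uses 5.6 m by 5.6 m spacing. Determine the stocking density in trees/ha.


N = 10000 / 5.6^2 = 10000 / 31.36 = 318.878 ≈ 319 trees/ha

319 trees/ha


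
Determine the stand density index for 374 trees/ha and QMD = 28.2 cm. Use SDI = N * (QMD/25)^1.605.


QMD/25 = 28.2/25 = 1.128
(1.128)^1.605 = exp(1.605 * ln(1.128)) = exp(1.605 * 0.120446) = exp(0.193316) = 1.21327
SDI = 374 * 1.21327 = 453.763 ≈ 454

454


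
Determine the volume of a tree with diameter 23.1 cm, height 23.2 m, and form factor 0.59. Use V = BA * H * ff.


(D/200)^2 = (23.1/200)^2 = 0.1155^2 = 0.01334025
BA = 3.141593 * 0.01334025 = 0.0419096 m^2
V = 0.0419096 * 23.2 * 0.59 = 0.573659 ≈ 0.574 m^3

0.574 m^3


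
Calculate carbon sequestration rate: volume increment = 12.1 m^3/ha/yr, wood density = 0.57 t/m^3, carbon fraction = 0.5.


C = 12.1 * 0.57 * 0.5 = 3.4485 ≈ 3.45 t C/ha/yr

3.45 t C/ha/yr


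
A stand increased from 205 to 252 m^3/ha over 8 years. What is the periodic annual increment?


PAI = (V2 - V1) / period = (252 - 205) / 8 = 47 / 8 = 5.8750 ≈ 5.88 m^3/ha/yr

5.88 m^3/ha/yr


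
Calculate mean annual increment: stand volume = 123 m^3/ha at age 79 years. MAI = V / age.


MAI = 123 / 79 = 1.5570 ≈ 1.56 m^3/ha/yr

1.56 m^3/ha/yr


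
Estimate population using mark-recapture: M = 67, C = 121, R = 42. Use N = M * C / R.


N = M * C / R = 67 * 121 / 42 = 8107 / 42 = 193.02 ≈ 193

193 individuals


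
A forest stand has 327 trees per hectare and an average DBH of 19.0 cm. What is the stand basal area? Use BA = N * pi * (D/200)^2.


(D/200)^2 = (19.0/200)^2 = 0.095^2 = 0.009025
Individual BA = 3.141593 * 0.009025 = 0.0283529 m^2
Stand BA = 327 * 0.0283529 = 9.27140 ≈ 9.27 m^2/ha

9.27 m^2/ha


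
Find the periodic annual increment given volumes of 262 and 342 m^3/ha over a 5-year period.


PAI = (V2 - V1) / period = (342 - 262) / 5 = 80 / 5 = 16.00 m^3/ha/yr

16.00 m^3/ha/yr


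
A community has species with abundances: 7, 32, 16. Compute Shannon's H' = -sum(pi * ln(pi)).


Total N = 7 + 32 + 16 = 55
Per-species terms:
  p = 7/55 = 0.127273; ln(p) = -2.061421; p*ln(p) = 0.127273 * (-2.061421) = -0.262363
  p = 32/55 = 0.581818; ln(p) = -0.541598; p*ln(p) = 0.581818 * (-0.541598) = -0.315111
  p = 16/55 = 0.290909; ln(p) = -1.234745; p*ln(p) = 0.290909 * (-1.234745) = -0.359198
sum(p*ln(p)) = (-0.262363) + (-0.315111) + (-0.359198) = -0.936672
H' = -(-0.936672) = 0.936672 ≈ 0.9367

0.9367


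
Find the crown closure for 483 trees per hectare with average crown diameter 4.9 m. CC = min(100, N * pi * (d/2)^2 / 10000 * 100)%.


(d/2)^2 = (4.9/2)^2 = 2.45^2 = 6.0025
Crown area = 3.141593 * 6.0025 = 18.8574 m^2
N * area / 10000 * 100 = 483 * 18.8574 / 10000 * 100 = 91.0812
CC = min(100, 91.0812) = 91.0812 ≈ 91.1%

91.1%


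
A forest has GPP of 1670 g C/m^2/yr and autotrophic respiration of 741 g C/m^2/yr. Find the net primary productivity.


NPP = GPP - Ra = 1670 - 741 = 929 g C/m^2/yr

929 g C/m^2/yr


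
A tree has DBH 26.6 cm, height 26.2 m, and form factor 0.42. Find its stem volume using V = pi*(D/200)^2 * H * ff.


(D/200)^2 = (26.6/200)^2 = 0.133^2 = 0.017689
BA = 3.141593 * 0.017689 = 0.0555716 m^2
V = 0.0555716 * 26.2 * 0.42 = 0.611510 ≈ 0.612 m^3

0.612 m^3


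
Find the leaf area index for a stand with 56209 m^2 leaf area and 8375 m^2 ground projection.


LAI = 56209 / 8375 = 6.7115 ≈ 6.71

6.71


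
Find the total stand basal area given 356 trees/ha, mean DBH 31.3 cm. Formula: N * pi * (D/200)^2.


(D/200)^2 = (31.3/200)^2 = 0.1565^2 = 0.02449225
Individual BA = 3.141593 * 0.02449225 = 0.0769447 m^2
Stand BA = 356 * 0.0769447 = 27.3923 ≈ 27.39 m^2/ha

27.39 m^2/ha


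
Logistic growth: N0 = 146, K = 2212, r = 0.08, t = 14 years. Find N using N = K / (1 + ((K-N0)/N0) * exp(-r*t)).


(K - N0)/N0 = (2212 - 146)/146 = 2066/146 = 14.1507
r*t = 0.08 * 14 = 1.12; exp(-1.12) = 0.326280
14.1507 * 0.326280 = 4.61709
1 + 4.61709 = 5.61709
N = 2212 / 5.61709 = 393.798 ≈ 394

394


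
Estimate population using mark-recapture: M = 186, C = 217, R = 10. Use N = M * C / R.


N = M * C / R = 186 * 217 / 10 = 40362 / 10 = 4036.20 ≈ 4036

4036 individuals


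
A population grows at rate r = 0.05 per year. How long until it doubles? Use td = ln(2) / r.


td = ln(2) / 0.05 = 0.693147 / 0.05 = 13.8629 ≈ 13.9 years

13.9 years


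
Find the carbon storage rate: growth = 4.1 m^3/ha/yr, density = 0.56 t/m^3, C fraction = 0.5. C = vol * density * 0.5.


C = 4.1 * 0.56 * 0.5 = 1.148 ≈ 1.15 t C/ha/yr

1.15 t C/ha/yr


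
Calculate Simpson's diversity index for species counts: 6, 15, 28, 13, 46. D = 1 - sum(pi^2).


Total N = 6 + 15 + 28 + 13 + 46 = 108
Per-species terms:
  p = 6/108 = 0.055556; p^2 = 0.055556^2 = 0.003086
  p = 15/108 = 0.138889; p^2 = 0.138889^2 = 0.019290
  p = 28/108 = 0.259259; p^2 = 0.259259^2 = 0.067215
  p = 13/108 = 0.120370; p^2 = 0.120370^2 = 0.014489
  p = 46/108 = 0.425926; p^2 = 0.425926^2 = 0.181413
sum(p^2) = 0.003086 + 0.019290 + 0.067215 + 0.014489 + 0.181413 = 0.285493
D = 1 - 0.285493 = 0.714507 ≈ 0.7145

0.7145


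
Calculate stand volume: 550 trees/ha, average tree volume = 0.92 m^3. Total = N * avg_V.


V_stand = 550 * 0.92 = 506.0 m^3/ha

506.0 m^3/ha


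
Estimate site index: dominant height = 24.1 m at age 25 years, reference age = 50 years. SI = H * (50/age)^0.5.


50/25 = 2.00000
(2.00000)^0.5 = 1.41421
SI = 24.1 * 1.41421 = 34.0825 ≈ 34.1 m

34.1 m


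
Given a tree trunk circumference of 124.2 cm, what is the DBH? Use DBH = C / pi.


DBH = C / pi = 124.2 / 3.141593 = 39.5341 ≈ 39.53 cm

39.53 cm


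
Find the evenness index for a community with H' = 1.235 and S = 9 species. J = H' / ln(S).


ln(9) = 2.19722
J = H' / ln(S) = 1.235 / 2.19722 = 0.562074 ≈ 0.5621

0.5621


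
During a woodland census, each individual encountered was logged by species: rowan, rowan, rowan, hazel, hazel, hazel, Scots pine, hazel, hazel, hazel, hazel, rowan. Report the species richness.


Total individuals logged = 12
Distinct species (count of individuals): rowan (4), hazel (7), Scots pine (1)
Species richness = number of distinct species = 3

3


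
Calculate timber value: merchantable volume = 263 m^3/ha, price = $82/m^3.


Value = 263 * 82 = $21566/ha

$21566/ha


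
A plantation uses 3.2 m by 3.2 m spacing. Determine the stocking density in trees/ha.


N = 10000 / 3.2^2 = 10000 / 10.24 = 976.563 ≈ 977 trees/ha

977 trees/ha


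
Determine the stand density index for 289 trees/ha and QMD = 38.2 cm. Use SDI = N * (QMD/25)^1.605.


QMD/25 = 38.2/25 = 1.528
(1.528)^1.605 = exp(1.605 * ln(1.528)) = exp(1.605 * 0.423960) = exp(0.680456) = 1.97478
SDI = 289 * 1.97478 = 570.711 ≈ 571

571


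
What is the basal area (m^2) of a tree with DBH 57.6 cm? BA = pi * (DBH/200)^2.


D/200 = 57.6/200 = 0.288 m
(D/200)^2 = 0.288^2 = 0.082944
BA = 3.141593 * 0.082944 = 0.260576 ≈ 0.2606 m^2

0.2606 m^2


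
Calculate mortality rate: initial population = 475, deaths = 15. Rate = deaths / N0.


Mortality rate = 15 / 475 = 0.031579 ≈ 0.0316

0.0316


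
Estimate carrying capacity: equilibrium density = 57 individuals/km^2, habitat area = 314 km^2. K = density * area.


K = 57 * 314 = 17898 individuals

17898 individuals


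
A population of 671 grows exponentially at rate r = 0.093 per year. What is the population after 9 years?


r*t = 0.093 * 9 = 0.837
exp(0.837) = 2.30943
N = 671 * 2.30943 = 1549.63 ≈ 1550

1550


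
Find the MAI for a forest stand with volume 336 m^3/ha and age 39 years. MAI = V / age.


MAI = 336 / 39 = 8.6154 ≈ 8.62 m^3/ha/yr

8.62 m^3/ha/yr


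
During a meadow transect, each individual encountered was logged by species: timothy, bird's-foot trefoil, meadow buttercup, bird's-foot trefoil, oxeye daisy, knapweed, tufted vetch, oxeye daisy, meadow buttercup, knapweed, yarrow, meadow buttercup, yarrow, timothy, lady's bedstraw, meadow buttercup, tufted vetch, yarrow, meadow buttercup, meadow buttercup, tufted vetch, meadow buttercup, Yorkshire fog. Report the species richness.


Total individuals logged = 23
Distinct species (count of individuals): timothy (2), bird's-foot trefoil (2), meadow buttercup (7), oxeye daisy (2), knapweed (2), tufted vetch (3), yarrow (3), lady's bedstraw (1), Yorkshire fog (1)
Species richness = number of distinct species = 9

9


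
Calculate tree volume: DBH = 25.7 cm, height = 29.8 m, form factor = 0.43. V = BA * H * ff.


(D/200)^2 = (25.7/200)^2 = 0.1285^2 = 0.01651225
BA = 3.141593 * 0.01651225 = 0.0518748 m^2
V = 0.0518748 * 29.8 * 0.43 = 0.664724 ≈ 0.665 m^3

0.665 m^3


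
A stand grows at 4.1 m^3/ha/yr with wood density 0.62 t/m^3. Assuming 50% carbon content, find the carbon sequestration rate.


C = 4.1 * 0.62 * 0.5 = 1.271 ≈ 1.27 t C/ha/yr

1.27 t C/ha/yr


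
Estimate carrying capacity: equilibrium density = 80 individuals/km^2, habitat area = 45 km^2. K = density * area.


K = 80 * 45 = 3600 individuals

3600 individuals


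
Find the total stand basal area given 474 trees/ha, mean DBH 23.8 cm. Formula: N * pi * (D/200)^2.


(D/200)^2 = (23.8/200)^2 = 0.119^2 = 0.014161
Individual BA = 3.141593 * 0.014161 = 0.0444881 m^2
Stand BA = 474 * 0.0444881 = 21.0874 ≈ 21.09 m^2/ha

21.09 m^2/ha


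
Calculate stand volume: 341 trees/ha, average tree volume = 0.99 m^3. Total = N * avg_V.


V_stand = 341 * 0.99 = 337.59 ≈ 337.6 m^3/ha

337.6 m^3/ha


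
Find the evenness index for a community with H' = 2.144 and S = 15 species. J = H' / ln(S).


ln(15) = 2.70805
J = H' / ln(S) = 2.144 / 2.70805 = 0.791714 ≈ 0.7917

0.7917


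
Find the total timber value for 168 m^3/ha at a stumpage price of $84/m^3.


Value = 168 * 84 = $14112/ha

$14112/ha


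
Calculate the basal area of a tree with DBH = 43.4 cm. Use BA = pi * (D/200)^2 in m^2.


D/200 = 43.4/200 = 0.217 m
(D/200)^2 = 0.217^2 = 0.047089
BA = 3.141593 * 0.047089 = 0.147934 ≈ 0.1479 m^2

0.1479 m^2


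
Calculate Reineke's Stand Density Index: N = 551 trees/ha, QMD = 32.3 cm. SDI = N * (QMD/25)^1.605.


QMD/25 = 32.3/25 = 1.292
(1.292)^1.605 = exp(1.605 * ln(1.292)) = exp(1.605 * 0.256191) = exp(0.411187) = 1.50861
SDI = 551 * 1.50861 = 831.244 ≈ 831

831


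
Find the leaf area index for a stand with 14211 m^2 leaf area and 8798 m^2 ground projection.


LAI = 14211 / 8798 = 1.6153 ≈ 1.62

1.62


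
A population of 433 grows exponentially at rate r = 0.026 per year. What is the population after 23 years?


r*t = 0.026 * 23 = 0.598
exp(0.598) = 1.81848
N = 433 * 1.81848 = 787.402 ≈ 787

787


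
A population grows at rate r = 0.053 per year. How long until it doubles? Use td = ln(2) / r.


td = ln(2) / 0.053 = 0.693147 / 0.053 = 13.0782 ≈ 13.1 years

13.1 years


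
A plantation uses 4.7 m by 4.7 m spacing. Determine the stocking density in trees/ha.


N = 10000 / 4.7^2 = 10000 / 22.09 = 452.694 ≈ 453 trees/ha

453 trees/ha


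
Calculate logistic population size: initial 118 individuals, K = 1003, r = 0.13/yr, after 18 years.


(K - N0)/N0 = (1003 - 118)/118 = 885/118 = 7.50000
r*t = 0.13 * 18 = 2.34; exp(-2.34) = 0.0963276
7.50000 * 0.0963276 = 0.722457
1 + 0.722457 = 1.72246
N = 1003 / 1.72246 = 582.307 ≈ 582

582


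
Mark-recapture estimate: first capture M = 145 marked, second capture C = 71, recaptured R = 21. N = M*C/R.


N = M * C / R = 145 * 71 / 21 = 10295 / 21 = 490.24 ≈ 490

490 individuals


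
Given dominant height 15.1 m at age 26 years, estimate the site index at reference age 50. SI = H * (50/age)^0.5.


50/26 = 1.92308
(1.92308)^0.5 = 1.38675
SI = 15.1 * 1.38675 = 20.9399 ≈ 20.9 m

20.9 m


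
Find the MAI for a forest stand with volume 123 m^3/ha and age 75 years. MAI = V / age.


MAI = 123 / 75 = 1.64 m^3/ha/yr

1.64 m^3/ha/yr


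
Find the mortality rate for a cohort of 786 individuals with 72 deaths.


Mortality rate = 72 / 786 = 0.091603 ≈ 0.0916

0.0916


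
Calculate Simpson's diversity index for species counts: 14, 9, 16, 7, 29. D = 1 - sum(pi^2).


Total N = 14 + 9 + 16 + 7 + 29 = 75
Per-species terms:
  p = 14/75 = 0.186667; p^2 = 0.186667^2 = 0.034845
  p = 9/75 = 0.120000; p^2 = 0.120000^2 = 0.014400
  p = 16/75 = 0.213333; p^2 = 0.213333^2 = 0.045511
  p = 7/75 = 0.093333; p^2 = 0.093333^2 = 0.008711
  p = 29/75 = 0.386667; p^2 = 0.386667^2 = 0.149511
sum(p^2) = 0.034845 + 0.014400 + 0.045511 + 0.008711 + 0.149511 = 0.252978
D = 1 - 0.252978 = 0.747022 ≈ 0.7470

0.7470


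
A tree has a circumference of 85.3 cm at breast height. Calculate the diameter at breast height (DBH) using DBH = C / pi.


DBH = C / pi = 85.3 / 3.141593 = 27.1518 ≈ 27.15 cm

27.15 cm


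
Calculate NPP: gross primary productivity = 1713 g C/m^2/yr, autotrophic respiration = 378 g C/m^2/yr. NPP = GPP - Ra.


NPP = GPP - Ra = 1713 - 378 = 1335 g C/m^2/yr

1335 g C/m^2/yr


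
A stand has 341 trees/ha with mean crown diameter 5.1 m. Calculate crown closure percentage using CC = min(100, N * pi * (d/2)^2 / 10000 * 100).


(d/2)^2 = (5.1/2)^2 = 2.55^2 = 6.5025
Crown area = 3.141593 * 6.5025 = 20.4282 m^2
N * area / 10000 * 100 = 341 * 20.4282 / 10000 * 100 = 69.6602
CC = min(100, 69.6602) = 69.6602 ≈ 69.7%

69.7%


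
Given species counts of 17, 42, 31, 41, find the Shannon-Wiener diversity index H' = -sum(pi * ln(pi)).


Total N = 17 + 42 + 31 + 41 = 131
Per-species terms:
  p = 17/131 = 0.129771; ln(p) = -2.041984; p*ln(p) = 0.129771 * (-2.041984) = -0.264990
  p = 42/131 = 0.320611; ln(p) = -1.137527; p*ln(p) = 0.320611 * (-1.137527) = -0.364704
  p = 31/131 = 0.236641; ln(p) = -1.441211; p*ln(p) = 0.236641 * (-1.441211) = -0.341050
  p = 41/131 = 0.312977; ln(p) = -1.161626; p*ln(p) = 0.312977 * (-1.161626) = -0.363562
sum(p*ln(p)) = (-0.264990) + (-0.364704) + (-0.341050) + (-0.363562) = -1.334306
H' = -(-1.334306) = 1.334306 ≈ 1.3343

1.3343


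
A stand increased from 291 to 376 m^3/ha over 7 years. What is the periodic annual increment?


PAI = (V2 - V1) / period = (376 - 291) / 7 = 85 / 7 = 12.1429 ≈ 12.14 m^3/ha/yr

12.14 m^3/ha/yr


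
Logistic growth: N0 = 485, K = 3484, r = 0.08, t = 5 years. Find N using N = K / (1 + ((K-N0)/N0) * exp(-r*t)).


(K - N0)/N0 = (3484 - 485)/485 = 2999/485 = 6.18351
r*t = 0.08 * 5 = 0.4; exp(-0.4) = 0.670320
6.18351 * 0.670320 = 4.14493
1 + 4.14493 = 5.14493
N = 3484 / 5.14493 = 677.172 ≈ 677

677


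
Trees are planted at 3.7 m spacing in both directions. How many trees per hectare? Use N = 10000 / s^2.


N = 10000 / 3.7^2 = 10000 / 13.69 = 730.460 ≈ 730 trees/ha

730 trees/ha


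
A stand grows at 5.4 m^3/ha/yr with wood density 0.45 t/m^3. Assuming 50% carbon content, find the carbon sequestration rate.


C = 5.4 * 0.45 * 0.5 = 1.215 ≈ 1.22 t C/ha/yr

1.22 t C/ha/yr


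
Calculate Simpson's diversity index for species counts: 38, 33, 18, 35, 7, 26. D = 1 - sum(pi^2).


Total N = 38 + 33 + 18 + 35 + 7 + 26 = 157
Per-species terms:
  p = 38/157 = 0.242038; p^2 = 0.242038^2 = 0.058582
  p = 33/157 = 0.210191; p^2 = 0.210191^2 = 0.044180
  p = 18/157 = 0.114650; p^2 = 0.114650^2 = 0.013145
  p = 35/157 = 0.222930; p^2 = 0.222930^2 = 0.049698
  p = 7/157 = 0.044586; p^2 = 0.044586^2 = 0.001988
  p = 26/157 = 0.165605; p^2 = 0.165605^2 = 0.027425
sum(p^2) = 0.058582 + 0.044180 + 0.013145 + 0.049698 + 0.001988 + 0.027425 = 0.195018
D = 1 - 0.195018 = 0.804982 ≈ 0.8050

0.8050


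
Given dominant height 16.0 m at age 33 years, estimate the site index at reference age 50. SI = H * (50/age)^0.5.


50/33 = 1.51515
(1.51515)^0.5 = 1.23091
SI = 16.0 * 1.23091 = 19.6946 ≈ 19.7 m

19.7 m


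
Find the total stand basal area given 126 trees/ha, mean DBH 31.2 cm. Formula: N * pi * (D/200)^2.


(D/200)^2 = (31.2/200)^2 = 0.156^2 = 0.024336
Individual BA = 3.141593 * 0.024336 = 0.0764538 m^2
Stand BA = 126 * 0.0764538 = 9.63318 ≈ 9.63 m^2/ha

9.63 m^2/ha


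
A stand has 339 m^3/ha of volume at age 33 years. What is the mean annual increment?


MAI = 339 / 33 = 10.2727 ≈ 10.27 m^3/ha/yr

10.27 m^3/ha/yr


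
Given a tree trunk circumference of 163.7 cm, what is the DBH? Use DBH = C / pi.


DBH = C / pi = 163.7 / 3.141593 = 52.1073 ≈ 52.11 cm

52.11 cm


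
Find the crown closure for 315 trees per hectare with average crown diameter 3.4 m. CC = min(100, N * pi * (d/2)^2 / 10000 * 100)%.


(d/2)^2 = (3.4/2)^2 = 1.7^2 = 2.89
Crown area = 3.141593 * 2.89 = 9.07920 m^2
N * area / 10000 * 100 = 315 * 9.07920 / 10000 * 100 = 28.5995
CC = min(100, 28.5995) = 28.5995 ≈ 28.6%

28.6%


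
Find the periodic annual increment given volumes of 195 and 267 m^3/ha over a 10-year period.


PAI = (V2 - V1) / period = (267 - 195) / 10 = 72 / 10 = 7.20 m^3/ha/yr

7.20 m^3/ha/yr


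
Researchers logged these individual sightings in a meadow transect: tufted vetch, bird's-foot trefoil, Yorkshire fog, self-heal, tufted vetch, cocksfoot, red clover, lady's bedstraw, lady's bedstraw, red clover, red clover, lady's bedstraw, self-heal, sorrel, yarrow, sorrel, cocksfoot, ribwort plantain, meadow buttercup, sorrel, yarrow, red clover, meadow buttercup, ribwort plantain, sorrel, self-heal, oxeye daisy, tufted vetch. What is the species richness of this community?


Total individuals logged = 28
Distinct species (count of individuals): tufted vetch (3), bird's-foot trefoil (1), Yorkshire fog (1), self-heal (3), cocksfoot (2), red clover (4), lady's bedstraw (3), sorrel (4), yarrow (2), ribwort plantain (2), meadow buttercup (2), oxeye daisy (1)
Species richness = number of distinct species = 12

12


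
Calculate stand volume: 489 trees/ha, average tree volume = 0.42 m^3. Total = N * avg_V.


V_stand = 489 * 0.42 = 205.38 ≈ 205.4 m^3/ha

205.4 m^3/ha


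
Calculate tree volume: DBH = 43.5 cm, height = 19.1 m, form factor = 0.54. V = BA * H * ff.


(D/200)^2 = (43.5/200)^2 = 0.2175^2 = 0.04730625
BA = 3.141593 * 0.04730625 = 0.148617 m^2
V = 0.148617 * 19.1 * 0.54 = 1.53284 ≈ 1.533 m^3

1.533 m^3


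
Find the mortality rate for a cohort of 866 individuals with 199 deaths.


Mortality rate = 199 / 866 = 0.229792 ≈ 0.2298

0.2298


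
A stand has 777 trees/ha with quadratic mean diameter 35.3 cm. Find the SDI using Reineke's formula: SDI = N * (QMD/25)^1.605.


QMD/25 = 35.3/25 = 1.412
(1.412)^1.605 = exp(1.605 * ln(1.412)) = exp(1.605 * 0.345007) = exp(0.553736) = 1.73974
SDI = 777 * 1.73974 = 1351.78 ≈ 1352

1352


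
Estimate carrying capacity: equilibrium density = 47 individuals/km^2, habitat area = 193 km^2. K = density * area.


K = 47 * 193 = 9071 individuals

9071 individuals


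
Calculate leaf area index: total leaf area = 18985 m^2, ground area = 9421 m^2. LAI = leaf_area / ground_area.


LAI = 18985 / 9421 = 2.0152 ≈ 2.02

2.02


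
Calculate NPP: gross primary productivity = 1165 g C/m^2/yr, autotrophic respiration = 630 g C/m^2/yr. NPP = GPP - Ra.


NPP = GPP - Ra = 1165 - 630 = 535 g C/m^2/yr

535 g C/m^2/yr


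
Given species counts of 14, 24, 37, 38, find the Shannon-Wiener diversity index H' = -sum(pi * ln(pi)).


Total N = 14 + 24 + 37 + 38 = 113
Per-species terms:
  p = 14/113 = 0.123894; ln(p) = -2.088329; p*ln(p) = 0.123894 * (-2.088329) = -0.258731
  p = 24/113 = 0.212389; ln(p) = -1.549336; p*ln(p) = 0.212389 * (-1.549336) = -0.329062
  p = 37/113 = 0.327434; ln(p) = -1.116469; p*ln(p) = 0.327434 * (-1.116469) = -0.365570
  p = 38/113 = 0.336283; ln(p) = -1.089802; p*ln(p) = 0.336283 * (-1.089802) = -0.366482
sum(p*ln(p)) = (-0.258731) + (-0.329062) + (-0.365570) + (-0.366482) = -1.319845
H' = -(-1.319845) = 1.319845 ≈ 1.3198

1.3198


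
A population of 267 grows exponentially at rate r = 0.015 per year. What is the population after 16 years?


r*t = 0.015 * 16 = 0.24
exp(0.24) = 1.27125
N = 267 * 1.27125 = 339.424 ≈ 339

339


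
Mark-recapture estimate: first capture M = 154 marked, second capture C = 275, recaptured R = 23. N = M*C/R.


N = M * C / R = 154 * 275 / 23 = 42350 / 23 = 1841.30 ≈ 1841

1841 individuals


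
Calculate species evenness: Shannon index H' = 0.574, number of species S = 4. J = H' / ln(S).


ln(4) = 1.38629
J = H' / ln(S) = 0.574 / 1.38629 = 0.414055 ≈ 0.4141

0.4141


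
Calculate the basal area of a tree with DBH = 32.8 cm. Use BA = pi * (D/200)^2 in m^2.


D/200 = 32.8/200 = 0.164 m
(D/200)^2 = 0.164^2 = 0.026896
BA = 3.141593 * 0.026896 = 0.0844963 ≈ 0.0845 m^2

0.0845 m^2


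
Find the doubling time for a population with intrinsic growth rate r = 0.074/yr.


td = ln(2) / 0.074 = 0.693147 / 0.074 = 9.36685 ≈ 9.4 years

9.4 years


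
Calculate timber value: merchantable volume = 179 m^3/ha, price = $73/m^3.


Value = 179 * 73 = $13067/ha

$13067/ha


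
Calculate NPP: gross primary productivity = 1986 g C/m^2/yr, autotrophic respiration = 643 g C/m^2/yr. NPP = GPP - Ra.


NPP = GPP - Ra = 1986 - 643 = 1343 g C/m^2/yr

1343 g C/m^2/yr


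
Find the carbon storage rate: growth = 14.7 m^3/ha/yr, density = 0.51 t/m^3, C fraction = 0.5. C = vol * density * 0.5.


C = 14.7 * 0.51 * 0.5 = 3.7485 ≈ 3.75 t C/ha/yr

3.75 t C/ha/yr


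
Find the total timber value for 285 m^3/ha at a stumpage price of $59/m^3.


Value = 285 * 59 = $16815/ha

$16815/ha


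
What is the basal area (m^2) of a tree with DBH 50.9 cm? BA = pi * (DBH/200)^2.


D/200 = 50.9/200 = 0.2545 m
(D/200)^2 = 0.2545^2 = 0.06477025
BA = 3.141593 * 0.06477025 = 0.203482 ≈ 0.2035 m^2

0.2035 m^2


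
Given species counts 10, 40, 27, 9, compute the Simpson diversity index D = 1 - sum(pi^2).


Total N = 10 + 40 + 27 + 9 = 86
Per-species terms:
  p = 10/86 = 0.116279; p^2 = 0.116279^2 = 0.013521
  p = 40/86 = 0.465116; p^2 = 0.465116^2 = 0.216333
  p = 27/86 = 0.313953; p^2 = 0.313953^2 = 0.098566
  p = 9/86 = 0.104651; p^2 = 0.104651^2 = 0.010952
sum(p^2) = 0.013521 + 0.216333 + 0.098566 + 0.010952 = 0.339372
D = 1 - 0.339372 = 0.660628 ≈ 0.6606

0.6606


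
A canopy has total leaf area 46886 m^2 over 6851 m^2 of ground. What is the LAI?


LAI = 46886 / 6851 = 6.8437 ≈ 6.84

6.84


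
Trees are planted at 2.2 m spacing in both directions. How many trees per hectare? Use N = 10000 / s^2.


N = 10000 / 2.2^2 = 10000 / 4.84 = 2066.12 ≈ 2066 trees/ha

2066 trees/ha


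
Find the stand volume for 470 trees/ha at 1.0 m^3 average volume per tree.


V_stand = 470 * 1.0 = 470.0 m^3/ha

470.0 m^3/ha


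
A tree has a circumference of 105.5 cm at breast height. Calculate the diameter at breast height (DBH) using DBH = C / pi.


DBH = C / pi = 105.5 / 3.141593 = 33.5817 ≈ 33.58 cm

33.58 cm


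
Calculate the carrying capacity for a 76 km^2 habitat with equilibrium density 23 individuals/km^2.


K = 23 * 76 = 1748 individuals

1748 individuals


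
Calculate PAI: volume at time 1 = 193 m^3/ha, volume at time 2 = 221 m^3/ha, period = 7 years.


PAI = (V2 - V1) / period = (221 - 193) / 7 = 28 / 7 = 4.00 m^3/ha/yr

4.00 m^3/ha/yr


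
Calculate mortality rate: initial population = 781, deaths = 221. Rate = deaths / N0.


Mortality rate = 221 / 781 = 0.282971 ≈ 0.2830

0.2830


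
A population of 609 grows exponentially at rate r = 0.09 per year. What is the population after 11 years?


r*t = 0.09 * 11 = 0.99
exp(0.99) = 2.69123
N = 609 * 2.69123 = 1638.96 ≈ 1639

1639


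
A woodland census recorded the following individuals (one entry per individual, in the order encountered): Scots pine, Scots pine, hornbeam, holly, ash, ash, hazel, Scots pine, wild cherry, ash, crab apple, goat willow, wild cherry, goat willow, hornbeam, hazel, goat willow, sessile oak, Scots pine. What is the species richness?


Total individuals logged = 19
Distinct species (count of individuals): Scots pine (4), hornbeam (2), holly (1), ash (3), hazel (2), wild cherry (2), crab apple (1), goat willow (3), sessile oak (1)
Species richness = number of distinct species = 9

9


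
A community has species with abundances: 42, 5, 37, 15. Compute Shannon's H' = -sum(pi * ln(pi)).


Total N = 42 + 5 + 37 + 15 = 99
Per-species terms:
  p = 42/99 = 0.424242; ln(p) = -0.857451; p*ln(p) = 0.424242 * (-0.857451) = -0.363767
  p = 5/99 = 0.050505; ln(p) = -2.985683; p*ln(p) = 0.050505 * (-2.985683) = -0.150792
  p = 37/99 = 0.373737; ln(p) = -0.984203; p*ln(p) = 0.373737 * (-0.984203) = -0.367833
  p = 15/99 = 0.151515; ln(p) = -1.887071; p*ln(p) = 0.151515 * (-1.887071) = -0.285920
sum(p*ln(p)) = (-0.363767) + (-0.150792) + (-0.367833) + (-0.285920) = -1.168312
H' = -(-1.168312) = 1.168312 ≈ 1.1683

1.1683


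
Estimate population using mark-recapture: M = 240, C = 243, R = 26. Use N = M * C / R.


N = M * C / R = 240 * 243 / 26 = 58320 / 26 = 2243.08 ≈ 2243

2243 individuals


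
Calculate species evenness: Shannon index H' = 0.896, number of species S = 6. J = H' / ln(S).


ln(6) = 1.79176
J = H' / ln(S) = 0.896 / 1.79176 = 0.500067 ≈ 0.5001

0.5001


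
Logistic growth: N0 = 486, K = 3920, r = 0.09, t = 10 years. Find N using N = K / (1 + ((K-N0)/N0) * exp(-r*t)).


(K - N0)/N0 = (3920 - 486)/486 = 3434/486 = 7.06584
r*t = 0.09 * 10 = 0.9; exp(-0.9) = 0.406570
7.06584 * 0.406570 = 2.87276
1 + 2.87276 = 3.87276
N = 3920 / 3.87276 = 1012.20 ≈ 1012

1012


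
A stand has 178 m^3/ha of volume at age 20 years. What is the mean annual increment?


MAI = 178 / 20 = 8.90 m^3/ha/yr

8.90 m^3/ha/yr


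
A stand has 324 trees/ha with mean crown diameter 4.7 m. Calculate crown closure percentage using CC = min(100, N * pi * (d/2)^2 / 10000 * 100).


(d/2)^2 = (4.7/2)^2 = 2.35^2 = 5.5225
Crown area = 3.141593 * 5.5225 = 17.3494 m^2
N * area / 10000 * 100 = 324 * 17.3494 / 10000 * 100 = 56.2121
CC = min(100, 56.2121) = 56.2121 ≈ 56.2%

56.2%


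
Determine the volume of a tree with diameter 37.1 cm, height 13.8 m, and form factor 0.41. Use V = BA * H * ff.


(D/200)^2 = (37.1/200)^2 = 0.1855^2 = 0.03441025
BA = 3.141593 * 0.03441025 = 0.108103 m^2
V = 0.108103 * 13.8 * 0.41 = 0.611647 ≈ 0.612 m^3

0.612 m^3


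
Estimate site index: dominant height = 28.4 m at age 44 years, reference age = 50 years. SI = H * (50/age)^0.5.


50/44 = 1.13636
(1.13636)^0.5 = 1.06600
SI = 28.4 * 1.06600 = 30.2744 ≈ 30.3 m

30.3 m


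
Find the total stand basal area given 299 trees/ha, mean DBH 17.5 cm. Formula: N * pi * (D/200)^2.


(D/200)^2 = (17.5/200)^2 = 0.0875^2 = 0.00765625
Individual BA = 3.141593 * 0.00765625 = 0.0240528 m^2
Stand BA = 299 * 0.0240528 = 7.19179 ≈ 7.19 m^2/ha

7.19 m^2/ha


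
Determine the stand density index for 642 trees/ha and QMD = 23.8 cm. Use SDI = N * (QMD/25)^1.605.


QMD/25 = 23.8/25 = 0.952
(0.952)^1.605 = exp(1.605 * ln(0.952)) = exp(1.605 * (-0.0491902)) = exp(-0.0789503) = 0.924086
SDI = 642 * 0.924086 = 593.263 ≈ 593

593


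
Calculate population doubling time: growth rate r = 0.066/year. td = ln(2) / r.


td = ln(2) / 0.066 = 0.693147 / 0.066 = 10.5022 ≈ 10.5 years

10.5 years


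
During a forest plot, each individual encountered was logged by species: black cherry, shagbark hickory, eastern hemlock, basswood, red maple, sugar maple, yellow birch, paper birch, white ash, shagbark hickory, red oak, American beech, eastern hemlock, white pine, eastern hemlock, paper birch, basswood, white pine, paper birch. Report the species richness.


Total individuals logged = 19
Distinct species (count of individuals): black cherry (1), shagbark hickory (2), eastern hemlock (3), basswood (2), red maple (1), sugar maple (1), yellow birch (1), paper birch (3), white ash (1), red oak (1), American beech (1), white pine (2)
Species richness = number of distinct species = 12

12


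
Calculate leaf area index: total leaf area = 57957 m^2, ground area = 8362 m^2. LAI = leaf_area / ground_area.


LAI = 57957 / 8362 = 6.9310 ≈ 6.93

6.93


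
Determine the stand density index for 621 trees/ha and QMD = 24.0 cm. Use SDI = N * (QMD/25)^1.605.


QMD/25 = 24.0/25 = 0.96
(0.96)^1.605 = exp(1.605 * ln(0.96)) = exp(1.605 * (-0.0408220)) = exp(-0.0655193) = 0.936581
SDI = 621 * 0.936581 = 581.617 ≈ 582

582


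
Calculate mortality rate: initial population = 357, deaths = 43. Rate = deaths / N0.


Mortality rate = 43 / 357 = 0.120448 ≈ 0.1204

0.1204


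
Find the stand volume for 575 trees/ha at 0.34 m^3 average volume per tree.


V_stand = 575 * 0.34 = 195.5 m^3/ha

195.5 m^3/ha


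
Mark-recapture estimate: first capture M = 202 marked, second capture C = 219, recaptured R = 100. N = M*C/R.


N = M * C / R = 202 * 219 / 100 = 44238 / 100 = 442.38 ≈ 442

442 individuals


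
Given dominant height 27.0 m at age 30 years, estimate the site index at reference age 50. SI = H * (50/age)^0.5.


50/30 = 1.66667
(1.66667)^0.5 = 1.29100
SI = 27.0 * 1.29100 = 34.8570 ≈ 34.9 m

34.9 m


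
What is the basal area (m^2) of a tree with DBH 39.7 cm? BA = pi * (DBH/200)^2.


D/200 = 39.7/200 = 0.1985 m
(D/200)^2 = 0.1985^2 = 0.03940225
BA = 3.141593 * 0.03940225 = 0.123786 ≈ 0.1238 m^2

0.1238 m^2


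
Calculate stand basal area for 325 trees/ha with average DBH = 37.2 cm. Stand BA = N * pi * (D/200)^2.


(D/200)^2 = (37.2/200)^2 = 0.186^2 = 0.034596
Individual BA = 3.141593 * 0.034596 = 0.108687 m^2
Stand BA = 325 * 0.108687 = 35.3233 ≈ 35.32 m^2/ha

35.32 m^2/ha


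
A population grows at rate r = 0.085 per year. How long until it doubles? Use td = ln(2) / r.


td = ln(2) / 0.085 = 0.693147 / 0.085 = 8.15467 ≈ 8.2 years

8.2 years


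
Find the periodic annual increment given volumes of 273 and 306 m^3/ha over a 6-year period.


PAI = (V2 - V1) / period = (306 - 273) / 6 = 33 / 6 = 5.50 m^3/ha/yr

5.50 m^3/ha/yr


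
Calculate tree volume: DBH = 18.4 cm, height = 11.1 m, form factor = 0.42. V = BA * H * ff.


(D/200)^2 = (18.4/200)^2 = 0.092^2 = 0.008464
BA = 3.141593 * 0.008464 = 0.0265904 m^2
V = 0.0265904 * 11.1 * 0.42 = 0.123964 ≈ 0.124 m^3

0.124 m^3


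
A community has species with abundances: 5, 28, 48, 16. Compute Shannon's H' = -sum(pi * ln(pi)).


Total N = 5 + 28 + 48 + 16 = 97
Per-species terms:
  p = 5/97 = 0.051546; ln(p) = -2.965281; p*ln(p) = 0.051546 * (-2.965281) = -0.152848
  p = 28/97 = 0.288660; ln(p) = -1.242506; p*ln(p) = 0.288660 * (-1.242506) = -0.358662
  p = 48/97 = 0.494845; ln(p) = -0.703511; p*ln(p) = 0.494845 * (-0.703511) = -0.348129
  p = 16/97 = 0.164948; ln(p) = -1.802125; p*ln(p) = 0.164948 * (-1.802125) = -0.297257
sum(p*ln(p)) = (-0.152848) + (-0.358662) + (-0.348129) + (-0.297257) = -1.156896
H' = -(-1.156896) = 1.156896 ≈ 1.1569

1.1569


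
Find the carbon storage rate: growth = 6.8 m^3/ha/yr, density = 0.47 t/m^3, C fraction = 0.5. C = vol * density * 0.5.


C = 6.8 * 0.47 * 0.5 = 1.598 ≈ 1.60 t C/ha/yr

1.60 t C/ha/yr


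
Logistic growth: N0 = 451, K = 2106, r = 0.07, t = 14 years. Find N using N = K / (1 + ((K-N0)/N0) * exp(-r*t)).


(K - N0)/N0 = (2106 - 451)/451 = 1655/451 = 3.66962
r*t = 0.07 * 14 = 0.98; exp(-0.98) = 0.375311
3.66962 * 0.375311 = 1.37725
1 + 1.37725 = 2.37725
N = 2106 / 2.37725 = 885.898 ≈ 886

886


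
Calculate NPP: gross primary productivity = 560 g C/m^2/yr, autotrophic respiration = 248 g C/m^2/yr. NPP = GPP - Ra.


NPP = GPP - Ra = 560 - 248 = 312 g C/m^2/yr

312 g C/m^2/yr


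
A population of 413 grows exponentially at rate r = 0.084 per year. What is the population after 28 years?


r*t = 0.084 * 28 = 2.352
exp(2.352) = 10.5066
N = 413 * 10.5066 = 4339.23 ≈ 4339

4339


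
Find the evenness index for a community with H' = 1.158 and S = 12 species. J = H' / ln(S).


ln(12) = 2.48491
J = H' / ln(S) = 1.158 / 2.48491 = 0.466013 ≈ 0.4660

0.4660


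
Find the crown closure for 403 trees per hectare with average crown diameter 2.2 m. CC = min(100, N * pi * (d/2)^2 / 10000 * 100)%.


(d/2)^2 = (2.2/2)^2 = 1.1^2 = 1.21
Crown area = 3.141593 * 1.21 = 3.80133 m^2
N * area / 10000 * 100 = 403 * 3.80133 / 10000 * 100 = 15.3194
CC = min(100, 15.3194) = 15.3194 ≈ 15.3%

15.3%


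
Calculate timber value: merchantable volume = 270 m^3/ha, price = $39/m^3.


Value = 270 * 39 = $10530/ha

$10530/ha


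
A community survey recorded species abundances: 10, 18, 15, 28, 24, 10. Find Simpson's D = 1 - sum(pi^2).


Total N = 10 + 18 + 15 + 28 + 24 + 10 = 105
Per-species terms:
  p = 10/105 = 0.095238; p^2 = 0.095238^2 = 0.009070
  p = 18/105 = 0.171429; p^2 = 0.171429^2 = 0.029388
  p = 15/105 = 0.142857; p^2 = 0.142857^2 = 0.020408
  p = 28/105 = 0.266667; p^2 = 0.266667^2 = 0.071111
  p = 24/105 = 0.228571; p^2 = 0.228571^2 = 0.052245
  p = 10/105 = 0.095238; p^2 = 0.095238^2 = 0.009070
sum(p^2) = 0.009070 + 0.029388 + 0.020408 + 0.071111 + 0.052245 + 0.009070 = 0.191292
D = 1 - 0.191292 = 0.808708 ≈ 0.8087

0.8087


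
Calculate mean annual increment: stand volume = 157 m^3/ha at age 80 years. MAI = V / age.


MAI = 157 / 80 = 1.9625 ≈ 1.96 m^3/ha/yr

1.96 m^3/ha/yr


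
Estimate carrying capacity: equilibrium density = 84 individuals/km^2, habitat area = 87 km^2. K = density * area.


K = 84 * 87 = 7308 individuals

7308 individuals


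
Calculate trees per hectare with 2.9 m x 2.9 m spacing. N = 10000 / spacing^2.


N = 10000 / 2.9^2 = 10000 / 8.41 = 1189.06 ≈ 1189 trees/ha

1189 trees/ha


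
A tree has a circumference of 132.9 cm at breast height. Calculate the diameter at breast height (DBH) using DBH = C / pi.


DBH = C / pi = 132.9 / 3.141593 = 42.3034 ≈ 42.30 cm

42.30 cm


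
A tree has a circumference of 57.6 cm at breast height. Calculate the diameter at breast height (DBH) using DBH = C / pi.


DBH = C / pi = 57.6 / 3.141593 = 18.3346 ≈ 18.33 cm

18.33 cm


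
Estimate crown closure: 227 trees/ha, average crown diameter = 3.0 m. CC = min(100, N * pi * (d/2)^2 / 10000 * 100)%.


(d/2)^2 = (3.0/2)^2 = 1.5^2 = 2.25
Crown area = 3.141593 * 2.25 = 7.06858 m^2
N * area / 10000 * 100 = 227 * 7.06858 / 10000 * 100 = 16.0457
CC = min(100, 16.0457) = 16.0457 ≈ 16.0%

16.0%


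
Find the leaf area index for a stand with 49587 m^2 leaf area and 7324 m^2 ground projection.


LAI = 49587 / 7324 = 6.7705 ≈ 6.77

6.77


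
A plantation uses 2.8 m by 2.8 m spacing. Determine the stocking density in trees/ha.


N = 10000 / 2.8^2 = 10000 / 7.84 = 1275.51 ≈ 1276 trees/ha

1276 trees/ha


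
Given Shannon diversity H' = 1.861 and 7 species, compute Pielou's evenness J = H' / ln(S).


ln(7) = 1.94591
J = H' / ln(S) = 1.861 / 1.94591 = 0.956365 ≈ 0.9564

0.9564


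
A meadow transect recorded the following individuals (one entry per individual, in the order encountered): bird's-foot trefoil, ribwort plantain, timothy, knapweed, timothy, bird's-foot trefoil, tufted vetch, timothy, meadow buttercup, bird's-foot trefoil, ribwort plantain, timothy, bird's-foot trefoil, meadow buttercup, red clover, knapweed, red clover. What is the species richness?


Total individuals logged = 17
Distinct species (count of individuals): bird's-foot trefoil (4), ribwort plantain (2), timothy (4), knapweed (2), tufted vetch (1), meadow buttercup (2), red clover (2)
Species richness = number of distinct species = 7

7


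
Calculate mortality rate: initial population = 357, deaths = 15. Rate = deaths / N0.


Mortality rate = 15 / 357 = 0.042017 ≈ 0.0420

0.0420


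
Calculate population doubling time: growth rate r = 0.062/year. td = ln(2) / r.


td = ln(2) / 0.062 = 0.693147 / 0.062 = 11.1798 ≈ 11.2 years

11.2 years


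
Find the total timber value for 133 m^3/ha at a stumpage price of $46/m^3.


Value = 133 * 46 = $6118/ha

$6118/ha


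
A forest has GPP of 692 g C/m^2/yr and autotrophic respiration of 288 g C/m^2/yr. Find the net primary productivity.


NPP = GPP - Ra = 692 - 288 = 404 g C/m^2/yr

404 g C/m^2/yr


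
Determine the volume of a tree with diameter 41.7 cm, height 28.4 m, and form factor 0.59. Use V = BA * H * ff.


(D/200)^2 = (41.7/200)^2 = 0.2085^2 = 0.04347225
BA = 3.141593 * 0.04347225 = 0.136572 m^2
V = 0.136572 * 28.4 * 0.59 = 2.28840 ≈ 2.288 m^3

2.288 m^3


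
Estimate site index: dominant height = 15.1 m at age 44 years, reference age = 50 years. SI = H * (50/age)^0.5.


50/44 = 1.13636
(1.13636)^0.5 = 1.06600
SI = 15.1 * 1.06600 = 16.0966 ≈ 16.1 m

16.1 m


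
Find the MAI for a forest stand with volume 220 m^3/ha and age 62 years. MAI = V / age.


MAI = 220 / 62 = 3.5484 ≈ 3.55 m^3/ha/yr

3.55 m^3/ha/yr
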